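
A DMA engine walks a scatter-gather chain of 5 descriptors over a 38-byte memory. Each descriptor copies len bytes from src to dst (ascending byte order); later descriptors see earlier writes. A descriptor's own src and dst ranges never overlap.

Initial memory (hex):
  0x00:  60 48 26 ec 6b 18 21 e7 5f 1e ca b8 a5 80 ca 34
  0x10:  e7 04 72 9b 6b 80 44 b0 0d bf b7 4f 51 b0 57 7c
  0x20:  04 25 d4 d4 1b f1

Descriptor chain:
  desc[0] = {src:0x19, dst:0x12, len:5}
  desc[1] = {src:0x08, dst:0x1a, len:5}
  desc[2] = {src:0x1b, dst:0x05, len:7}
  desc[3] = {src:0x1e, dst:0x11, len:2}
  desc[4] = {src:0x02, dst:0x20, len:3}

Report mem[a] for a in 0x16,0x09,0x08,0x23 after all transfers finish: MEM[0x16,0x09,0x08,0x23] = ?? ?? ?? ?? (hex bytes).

MEM[0x16,0x09,0x08,0x23] = b0 7c a5 d4

[0] 0x19->0x12 len=5 : bf b7 4f 51 b0
[1] 0x08->0x1a len=5 : 5f 1e ca b8 a5
[2] 0x1b->0x05 len=7 : 1e ca b8 a5 7c 04 25
[3] 0x1e->0x11 len=2 : a5 7c
[4] 0x02->0x20 len=3 : 26 ec 6b
query mem[0x16]=0xb0, mem[0x09]=0x7c, mem[0x08]=0xa5, mem[0x23]=0xd4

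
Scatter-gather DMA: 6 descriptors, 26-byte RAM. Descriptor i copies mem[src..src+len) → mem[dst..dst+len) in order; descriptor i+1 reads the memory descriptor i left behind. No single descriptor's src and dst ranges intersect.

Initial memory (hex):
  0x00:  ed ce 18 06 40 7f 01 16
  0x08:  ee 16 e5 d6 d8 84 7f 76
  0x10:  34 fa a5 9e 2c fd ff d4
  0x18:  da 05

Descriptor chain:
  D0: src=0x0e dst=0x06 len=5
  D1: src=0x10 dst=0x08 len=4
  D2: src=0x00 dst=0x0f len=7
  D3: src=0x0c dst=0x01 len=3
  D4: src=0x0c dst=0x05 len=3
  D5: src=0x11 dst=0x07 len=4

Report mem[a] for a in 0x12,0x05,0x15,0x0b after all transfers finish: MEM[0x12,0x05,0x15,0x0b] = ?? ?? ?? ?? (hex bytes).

MEM[0x12,0x05,0x15,0x0b] = 06 d8 7f 9e

  after D0: wrote 5B at 0x06 = 7f7634faa5
  after D1: wrote 4B at 0x08 = 34faa59e
  after D2: wrote 7B at 0x0f = edce1806407f7f
  after D3: wrote 3B at 0x01 = d8847f
  after D4: wrote 3B at 0x05 = d8847f
  after D5: wrote 4B at 0x07 = 1806407f
query mem[0x12]=0x06, mem[0x05]=0xd8, mem[0x15]=0x7f, mem[0x0b]=0x9e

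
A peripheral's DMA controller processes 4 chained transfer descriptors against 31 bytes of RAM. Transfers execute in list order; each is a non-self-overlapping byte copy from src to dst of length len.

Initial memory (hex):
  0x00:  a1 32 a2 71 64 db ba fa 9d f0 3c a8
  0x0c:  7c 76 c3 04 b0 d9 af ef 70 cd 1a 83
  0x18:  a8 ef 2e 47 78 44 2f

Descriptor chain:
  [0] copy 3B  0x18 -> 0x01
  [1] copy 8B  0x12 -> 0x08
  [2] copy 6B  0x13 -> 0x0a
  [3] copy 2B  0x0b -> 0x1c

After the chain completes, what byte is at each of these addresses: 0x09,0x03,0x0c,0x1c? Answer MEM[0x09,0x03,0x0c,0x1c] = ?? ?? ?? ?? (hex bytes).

#0 dst[0x01+3] := {0xa8,0xef,0x2e}
#1 dst[0x08+8] := {0xaf,0xef,0x70,0xcd,0x1a,0x83,0xa8,0xef}
#2 dst[0x0a+6] := {0xef,0x70,0xcd,0x1a,0x83,0xa8}
#3 dst[0x1c+2] := {0x70,0xcd}
query mem[0x09]=0xef, mem[0x03]=0x2e, mem[0x0c]=0xcd, mem[0x1c]=0x70

MEM[0x09,0x03,0x0c,0x1c] = ef 2e cd 70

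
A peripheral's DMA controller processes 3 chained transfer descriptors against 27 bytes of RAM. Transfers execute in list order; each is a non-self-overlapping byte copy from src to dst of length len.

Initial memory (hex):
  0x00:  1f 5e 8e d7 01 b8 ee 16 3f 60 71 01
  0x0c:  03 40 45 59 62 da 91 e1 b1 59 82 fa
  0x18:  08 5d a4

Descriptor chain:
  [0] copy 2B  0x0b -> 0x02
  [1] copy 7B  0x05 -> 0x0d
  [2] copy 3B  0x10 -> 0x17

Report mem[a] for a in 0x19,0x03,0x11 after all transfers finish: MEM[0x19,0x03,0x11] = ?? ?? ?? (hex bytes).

  after D0: wrote 2B at 0x02 = 0103
  after D1: wrote 7B at 0x0d = b8ee163f607101
  after D2: wrote 3B at 0x17 = 3f6071
query mem[0x19]=0x71, mem[0x03]=0x03, mem[0x11]=0x60

MEM[0x19,0x03,0x11] = 71 03 60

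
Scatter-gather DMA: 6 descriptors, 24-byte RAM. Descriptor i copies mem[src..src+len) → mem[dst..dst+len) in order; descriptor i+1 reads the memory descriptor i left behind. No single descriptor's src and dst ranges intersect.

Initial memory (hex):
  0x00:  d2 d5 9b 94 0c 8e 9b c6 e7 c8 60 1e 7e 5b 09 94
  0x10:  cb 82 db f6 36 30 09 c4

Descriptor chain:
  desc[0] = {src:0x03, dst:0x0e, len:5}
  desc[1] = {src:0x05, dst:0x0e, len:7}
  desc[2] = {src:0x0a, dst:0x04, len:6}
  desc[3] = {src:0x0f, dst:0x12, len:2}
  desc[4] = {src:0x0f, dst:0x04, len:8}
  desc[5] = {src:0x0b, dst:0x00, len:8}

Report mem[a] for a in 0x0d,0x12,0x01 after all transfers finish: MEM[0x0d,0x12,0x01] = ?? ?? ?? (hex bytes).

#0 dst[0x0e+5] := {0x94,0x0c,0x8e,0x9b,0xc6}
#1 dst[0x0e+7] := {0x8e,0x9b,0xc6,0xe7,0xc8,0x60,0x1e}
#2 dst[0x04+6] := {0x60,0x1e,0x7e,0x5b,0x8e,0x9b}
#3 dst[0x12+2] := {0x9b,0xc6}
#4 dst[0x04+8] := {0x9b,0xc6,0xe7,0x9b,0xc6,0x1e,0x30,0x09}
#5 dst[0x00+8] := {0x09,0x7e,0x5b,0x8e,0x9b,0xc6,0xe7,0x9b}
query mem[0x0d]=0x5b, mem[0x12]=0x9b, mem[0x01]=0x7e

MEM[0x0d,0x12,0x01] = 5b 9b 7e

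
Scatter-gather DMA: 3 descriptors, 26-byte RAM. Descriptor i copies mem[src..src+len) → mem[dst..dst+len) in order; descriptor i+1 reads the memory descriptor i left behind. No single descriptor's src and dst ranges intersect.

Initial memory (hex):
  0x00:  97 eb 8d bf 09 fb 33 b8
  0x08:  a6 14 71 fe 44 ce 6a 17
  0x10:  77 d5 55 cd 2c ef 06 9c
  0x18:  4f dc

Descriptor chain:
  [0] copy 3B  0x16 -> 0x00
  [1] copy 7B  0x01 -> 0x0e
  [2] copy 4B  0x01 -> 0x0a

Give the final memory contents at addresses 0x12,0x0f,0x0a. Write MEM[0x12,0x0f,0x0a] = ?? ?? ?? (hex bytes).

MEM[0x12,0x0f,0x0a] = fb 4f 9c

  after D0: wrote 3B at 0x00 = 069c4f
  after D1: wrote 7B at 0x0e = 9c4fbf09fb33b8
  after D2: wrote 4B at 0x0a = 9c4fbf09
query mem[0x12]=0xfb, mem[0x0f]=0x4f, mem[0x0a]=0x9c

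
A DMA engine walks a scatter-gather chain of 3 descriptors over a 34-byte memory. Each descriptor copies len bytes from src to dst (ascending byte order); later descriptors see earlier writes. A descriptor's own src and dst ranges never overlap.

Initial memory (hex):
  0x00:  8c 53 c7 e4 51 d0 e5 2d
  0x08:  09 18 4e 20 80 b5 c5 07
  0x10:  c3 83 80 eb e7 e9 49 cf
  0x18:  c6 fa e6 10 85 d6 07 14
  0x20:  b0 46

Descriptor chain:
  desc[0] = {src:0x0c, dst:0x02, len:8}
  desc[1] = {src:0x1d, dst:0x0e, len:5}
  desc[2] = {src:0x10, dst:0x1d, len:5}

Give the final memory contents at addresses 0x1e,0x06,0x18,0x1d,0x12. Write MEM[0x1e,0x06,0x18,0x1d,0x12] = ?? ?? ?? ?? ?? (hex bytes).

MEM[0x1e,0x06,0x18,0x1d,0x12] = b0 c3 c6 14 46

#0 dst[0x02+8] := {0x80,0xb5,0xc5,0x07,0xc3,0x83,0x80,0xeb}
#1 dst[0x0e+5] := {0xd6,0x07,0x14,0xb0,0x46}
#2 dst[0x1d+5] := {0x14,0xb0,0x46,0xeb,0xe7}
query mem[0x1e]=0xb0, mem[0x06]=0xc3, mem[0x18]=0xc6, mem[0x1d]=0x14, mem[0x12]=0x46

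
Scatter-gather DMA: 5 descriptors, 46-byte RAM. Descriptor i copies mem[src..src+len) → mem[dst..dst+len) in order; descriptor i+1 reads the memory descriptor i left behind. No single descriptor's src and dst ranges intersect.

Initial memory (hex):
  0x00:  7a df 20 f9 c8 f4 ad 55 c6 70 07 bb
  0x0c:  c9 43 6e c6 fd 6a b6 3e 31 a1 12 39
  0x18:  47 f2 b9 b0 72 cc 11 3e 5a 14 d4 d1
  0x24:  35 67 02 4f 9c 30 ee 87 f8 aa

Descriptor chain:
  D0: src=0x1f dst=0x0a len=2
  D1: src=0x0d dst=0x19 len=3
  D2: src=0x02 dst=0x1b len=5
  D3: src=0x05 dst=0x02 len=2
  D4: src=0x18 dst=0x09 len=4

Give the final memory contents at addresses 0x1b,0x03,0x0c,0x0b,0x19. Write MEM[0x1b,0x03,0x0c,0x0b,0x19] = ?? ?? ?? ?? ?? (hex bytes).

MEM[0x1b,0x03,0x0c,0x0b,0x19] = 20 ad 20 6e 43

  after D0: wrote 2B at 0x0a = 3e5a
  after D1: wrote 3B at 0x19 = 436ec6
  after D2: wrote 5B at 0x1b = 20f9c8f4ad
  after D3: wrote 2B at 0x02 = f4ad
  after D4: wrote 4B at 0x09 = 47436e20
query mem[0x1b]=0x20, mem[0x03]=0xad, mem[0x0c]=0x20, mem[0x0b]=0x6e, mem[0x19]=0x43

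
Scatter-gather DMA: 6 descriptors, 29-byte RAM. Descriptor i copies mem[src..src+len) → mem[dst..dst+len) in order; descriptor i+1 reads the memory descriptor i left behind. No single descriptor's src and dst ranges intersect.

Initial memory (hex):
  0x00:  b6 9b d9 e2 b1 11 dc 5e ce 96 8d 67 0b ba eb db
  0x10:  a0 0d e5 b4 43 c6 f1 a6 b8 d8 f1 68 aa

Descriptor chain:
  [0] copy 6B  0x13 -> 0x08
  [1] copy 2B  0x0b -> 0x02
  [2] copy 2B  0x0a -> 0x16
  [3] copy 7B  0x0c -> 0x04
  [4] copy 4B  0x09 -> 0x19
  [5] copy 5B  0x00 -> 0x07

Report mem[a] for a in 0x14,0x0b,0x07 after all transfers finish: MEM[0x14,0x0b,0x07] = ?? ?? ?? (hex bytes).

  after D0: wrote 6B at 0x08 = b443c6f1a6b8
  after D1: wrote 2B at 0x02 = f1a6
  after D2: wrote 2B at 0x16 = c6f1
  after D3: wrote 7B at 0x04 = a6b8ebdba00de5
  after D4: wrote 4B at 0x19 = 0de5f1a6
  after D5: wrote 5B at 0x07 = b69bf1a6a6
query mem[0x14]=0x43, mem[0x0b]=0xa6, mem[0x07]=0xb6

MEM[0x14,0x0b,0x07] = 43 a6 b6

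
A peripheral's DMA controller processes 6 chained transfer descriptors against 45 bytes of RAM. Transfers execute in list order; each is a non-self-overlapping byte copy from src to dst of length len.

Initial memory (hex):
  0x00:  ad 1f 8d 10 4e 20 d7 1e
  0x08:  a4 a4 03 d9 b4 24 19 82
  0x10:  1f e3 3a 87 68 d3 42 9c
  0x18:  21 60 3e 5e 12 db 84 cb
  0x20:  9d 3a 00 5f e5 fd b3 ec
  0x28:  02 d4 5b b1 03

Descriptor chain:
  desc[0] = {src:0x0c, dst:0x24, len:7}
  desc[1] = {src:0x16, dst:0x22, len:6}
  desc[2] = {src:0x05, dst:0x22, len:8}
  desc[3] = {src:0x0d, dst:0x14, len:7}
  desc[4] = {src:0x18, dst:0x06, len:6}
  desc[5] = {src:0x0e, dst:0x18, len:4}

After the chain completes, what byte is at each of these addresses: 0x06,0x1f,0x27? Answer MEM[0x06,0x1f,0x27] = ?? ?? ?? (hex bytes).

MEM[0x06,0x1f,0x27] = e3 cb 03

[0] 0x0c->0x24 len=7 : b4 24 19 82 1f e3 3a
[1] 0x16->0x22 len=6 : 42 9c 21 60 3e 5e
[2] 0x05->0x22 len=8 : 20 d7 1e a4 a4 03 d9 b4
[3] 0x0d->0x14 len=7 : 24 19 82 1f e3 3a 87
[4] 0x18->0x06 len=6 : e3 3a 87 5e 12 db
[5] 0x0e->0x18 len=4 : 19 82 1f e3
query mem[0x06]=0xe3, mem[0x1f]=0xcb, mem[0x27]=0x03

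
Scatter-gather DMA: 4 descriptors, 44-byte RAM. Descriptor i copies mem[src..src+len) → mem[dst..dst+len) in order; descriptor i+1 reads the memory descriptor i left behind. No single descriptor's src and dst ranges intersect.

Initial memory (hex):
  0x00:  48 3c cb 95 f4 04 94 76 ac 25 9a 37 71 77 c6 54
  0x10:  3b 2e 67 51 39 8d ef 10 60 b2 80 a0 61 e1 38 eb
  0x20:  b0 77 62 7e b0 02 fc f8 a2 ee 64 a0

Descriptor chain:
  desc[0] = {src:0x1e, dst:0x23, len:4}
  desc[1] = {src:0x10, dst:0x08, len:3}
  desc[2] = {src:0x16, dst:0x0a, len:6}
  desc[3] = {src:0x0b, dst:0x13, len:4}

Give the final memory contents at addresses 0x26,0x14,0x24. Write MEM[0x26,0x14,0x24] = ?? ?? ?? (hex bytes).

MEM[0x26,0x14,0x24] = 77 60 eb

D0: mem[0x23..0x26] <- [38 eb b0 77]
D1: mem[0x08..0x0a] <- [3b 2e 67]
D2: mem[0x0a..0x0f] <- [ef 10 60 b2 80 a0]
D3: mem[0x13..0x16] <- [10 60 b2 80]
query mem[0x26]=0x77, mem[0x14]=0x60, mem[0x24]=0xeb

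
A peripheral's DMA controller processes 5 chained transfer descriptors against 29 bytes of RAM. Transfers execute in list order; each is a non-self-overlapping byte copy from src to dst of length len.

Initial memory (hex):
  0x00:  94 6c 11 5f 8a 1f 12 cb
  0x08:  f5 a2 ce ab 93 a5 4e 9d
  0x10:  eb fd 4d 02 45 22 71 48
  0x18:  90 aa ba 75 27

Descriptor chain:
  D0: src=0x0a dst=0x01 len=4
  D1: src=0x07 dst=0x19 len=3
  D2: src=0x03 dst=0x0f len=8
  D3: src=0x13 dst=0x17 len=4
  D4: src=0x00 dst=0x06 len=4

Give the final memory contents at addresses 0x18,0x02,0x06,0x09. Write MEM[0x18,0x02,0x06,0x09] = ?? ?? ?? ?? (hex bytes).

MEM[0x18,0x02,0x06,0x09] = f5 ab 94 93

D0: mem[0x01..0x04] <- [ce ab 93 a5]
D1: mem[0x19..0x1b] <- [cb f5 a2]
D2: mem[0x0f..0x16] <- [93 a5 1f 12 cb f5 a2 ce]
D3: mem[0x17..0x1a] <- [cb f5 a2 ce]
D4: mem[0x06..0x09] <- [94 ce ab 93]
query mem[0x18]=0xf5, mem[0x02]=0xab, mem[0x06]=0x94, mem[0x09]=0x93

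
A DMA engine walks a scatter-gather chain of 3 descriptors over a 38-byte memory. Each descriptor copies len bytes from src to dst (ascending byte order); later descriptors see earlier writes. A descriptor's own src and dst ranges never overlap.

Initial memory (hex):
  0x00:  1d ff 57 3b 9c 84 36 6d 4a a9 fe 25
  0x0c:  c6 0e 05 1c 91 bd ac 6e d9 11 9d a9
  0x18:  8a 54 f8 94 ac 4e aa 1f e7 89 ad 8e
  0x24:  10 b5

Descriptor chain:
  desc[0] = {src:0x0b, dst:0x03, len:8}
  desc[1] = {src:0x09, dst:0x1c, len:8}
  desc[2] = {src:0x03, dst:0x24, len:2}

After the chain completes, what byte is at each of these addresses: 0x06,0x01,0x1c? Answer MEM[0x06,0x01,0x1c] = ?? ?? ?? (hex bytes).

  after D0: wrote 8B at 0x03 = 25c60e051c91bdac
  after D1: wrote 8B at 0x1c = bdac25c60e051c91
  after D2: wrote 2B at 0x24 = 25c6
query mem[0x06]=0x05, mem[0x01]=0xff, mem[0x1c]=0xbd

MEM[0x06,0x01,0x1c] = 05 ff bd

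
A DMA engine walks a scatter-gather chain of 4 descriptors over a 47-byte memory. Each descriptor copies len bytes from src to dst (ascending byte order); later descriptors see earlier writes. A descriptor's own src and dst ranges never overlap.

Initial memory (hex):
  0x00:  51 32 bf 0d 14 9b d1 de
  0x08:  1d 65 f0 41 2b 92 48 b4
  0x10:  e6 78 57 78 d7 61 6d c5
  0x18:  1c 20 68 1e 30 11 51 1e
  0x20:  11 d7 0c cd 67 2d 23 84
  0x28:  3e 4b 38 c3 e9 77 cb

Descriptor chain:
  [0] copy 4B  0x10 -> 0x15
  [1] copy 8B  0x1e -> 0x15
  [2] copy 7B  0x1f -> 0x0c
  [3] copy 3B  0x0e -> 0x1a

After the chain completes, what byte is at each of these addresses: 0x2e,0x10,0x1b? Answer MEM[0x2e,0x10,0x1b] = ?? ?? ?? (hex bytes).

MEM[0x2e,0x10,0x1b] = cb cd 0c

D0: mem[0x15..0x18] <- [e6 78 57 78]
D1: mem[0x15..0x1c] <- [51 1e 11 d7 0c cd 67 2d]
D2: mem[0x0c..0x12] <- [1e 11 d7 0c cd 67 2d]
D3: mem[0x1a..0x1c] <- [d7 0c cd]
query mem[0x2e]=0xcb, mem[0x10]=0xcd, mem[0x1b]=0x0c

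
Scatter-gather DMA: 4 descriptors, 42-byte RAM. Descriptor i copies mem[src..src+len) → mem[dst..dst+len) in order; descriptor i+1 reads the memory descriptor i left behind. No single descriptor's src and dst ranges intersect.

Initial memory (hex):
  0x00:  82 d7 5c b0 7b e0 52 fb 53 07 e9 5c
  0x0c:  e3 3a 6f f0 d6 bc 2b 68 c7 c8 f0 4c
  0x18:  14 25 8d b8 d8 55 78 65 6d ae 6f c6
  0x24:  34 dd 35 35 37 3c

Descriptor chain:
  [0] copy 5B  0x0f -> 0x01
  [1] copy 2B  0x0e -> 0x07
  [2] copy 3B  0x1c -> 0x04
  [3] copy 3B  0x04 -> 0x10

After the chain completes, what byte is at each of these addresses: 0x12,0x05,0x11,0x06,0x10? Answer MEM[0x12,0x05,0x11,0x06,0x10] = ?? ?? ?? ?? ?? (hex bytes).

MEM[0x12,0x05,0x11,0x06,0x10] = 78 55 55 78 d8

D0: mem[0x01..0x05] <- [f0 d6 bc 2b 68]
D1: mem[0x07..0x08] <- [6f f0]
D2: mem[0x04..0x06] <- [d8 55 78]
D3: mem[0x10..0x12] <- [d8 55 78]
query mem[0x12]=0x78, mem[0x05]=0x55, mem[0x11]=0x55, mem[0x06]=0x78, mem[0x10]=0xd8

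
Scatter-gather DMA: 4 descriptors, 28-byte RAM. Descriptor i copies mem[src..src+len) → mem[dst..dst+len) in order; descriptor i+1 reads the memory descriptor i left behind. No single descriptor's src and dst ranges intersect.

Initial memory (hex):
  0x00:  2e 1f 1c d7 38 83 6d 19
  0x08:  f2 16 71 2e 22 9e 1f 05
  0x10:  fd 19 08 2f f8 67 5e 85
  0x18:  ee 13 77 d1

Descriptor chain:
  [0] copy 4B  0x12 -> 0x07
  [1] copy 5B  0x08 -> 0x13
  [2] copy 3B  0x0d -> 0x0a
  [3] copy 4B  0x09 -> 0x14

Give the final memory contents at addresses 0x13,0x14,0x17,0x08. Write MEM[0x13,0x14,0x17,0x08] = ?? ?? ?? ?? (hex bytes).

MEM[0x13,0x14,0x17,0x08] = 2f f8 05 2f

[0] 0x12->0x07 len=4 : 08 2f f8 67
[1] 0x08->0x13 len=5 : 2f f8 67 2e 22
[2] 0x0d->0x0a len=3 : 9e 1f 05
[3] 0x09->0x14 len=4 : f8 9e 1f 05
query mem[0x13]=0x2f, mem[0x14]=0xf8, mem[0x17]=0x05, mem[0x08]=0x2f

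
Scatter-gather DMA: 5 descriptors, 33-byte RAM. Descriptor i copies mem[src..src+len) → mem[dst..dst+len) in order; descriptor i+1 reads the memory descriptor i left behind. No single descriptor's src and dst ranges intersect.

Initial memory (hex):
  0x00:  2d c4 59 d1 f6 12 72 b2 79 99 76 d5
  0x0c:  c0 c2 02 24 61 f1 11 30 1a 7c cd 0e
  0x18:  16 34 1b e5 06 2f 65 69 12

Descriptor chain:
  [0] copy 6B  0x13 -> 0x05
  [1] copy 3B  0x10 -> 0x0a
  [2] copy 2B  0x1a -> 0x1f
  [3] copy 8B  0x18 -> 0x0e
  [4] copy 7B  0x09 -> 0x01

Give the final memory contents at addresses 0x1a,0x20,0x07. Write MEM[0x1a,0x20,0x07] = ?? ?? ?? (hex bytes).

  after D0: wrote 6B at 0x05 = 301a7ccd0e16
  after D1: wrote 3B at 0x0a = 61f111
  after D2: wrote 2B at 0x1f = 1be5
  after D3: wrote 8B at 0x0e = 16341be5062f651b
  after D4: wrote 7B at 0x01 = 0e61f111c21634
query mem[0x1a]=0x1b, mem[0x20]=0xe5, mem[0x07]=0x34

MEM[0x1a,0x20,0x07] = 1b e5 34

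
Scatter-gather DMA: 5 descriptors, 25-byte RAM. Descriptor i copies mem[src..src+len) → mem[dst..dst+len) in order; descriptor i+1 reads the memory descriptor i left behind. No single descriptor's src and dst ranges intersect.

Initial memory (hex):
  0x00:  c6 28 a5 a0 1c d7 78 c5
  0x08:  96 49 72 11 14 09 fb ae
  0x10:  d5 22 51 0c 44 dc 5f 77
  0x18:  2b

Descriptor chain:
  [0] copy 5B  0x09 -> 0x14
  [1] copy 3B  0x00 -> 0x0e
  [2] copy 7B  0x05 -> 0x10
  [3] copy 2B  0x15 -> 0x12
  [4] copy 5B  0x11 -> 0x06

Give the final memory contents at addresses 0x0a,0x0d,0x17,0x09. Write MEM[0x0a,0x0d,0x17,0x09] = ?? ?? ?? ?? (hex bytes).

MEM[0x0a,0x0d,0x17,0x09] = 72 09 14 49

D0: mem[0x14..0x18] <- [49 72 11 14 09]
D1: mem[0x0e..0x10] <- [c6 28 a5]
D2: mem[0x10..0x16] <- [d7 78 c5 96 49 72 11]
D3: mem[0x12..0x13] <- [72 11]
D4: mem[0x06..0x0a] <- [78 72 11 49 72]
query mem[0x0a]=0x72, mem[0x0d]=0x09, mem[0x17]=0x14, mem[0x09]=0x49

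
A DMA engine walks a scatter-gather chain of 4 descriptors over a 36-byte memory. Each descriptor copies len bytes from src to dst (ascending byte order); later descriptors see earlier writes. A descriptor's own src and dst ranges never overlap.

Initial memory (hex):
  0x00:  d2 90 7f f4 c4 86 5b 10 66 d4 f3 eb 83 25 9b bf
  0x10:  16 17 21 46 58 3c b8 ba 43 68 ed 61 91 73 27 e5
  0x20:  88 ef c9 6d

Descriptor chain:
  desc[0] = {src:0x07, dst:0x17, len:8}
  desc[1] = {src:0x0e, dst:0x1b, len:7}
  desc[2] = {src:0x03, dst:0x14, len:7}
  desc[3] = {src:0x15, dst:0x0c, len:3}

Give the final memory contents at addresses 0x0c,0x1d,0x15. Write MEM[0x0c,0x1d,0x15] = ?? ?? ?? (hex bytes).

MEM[0x0c,0x1d,0x15] = c4 16 c4

D0: mem[0x17..0x1e] <- [10 66 d4 f3 eb 83 25 9b]
D1: mem[0x1b..0x21] <- [9b bf 16 17 21 46 58]
D2: mem[0x14..0x1a] <- [f4 c4 86 5b 10 66 d4]
D3: mem[0x0c..0x0e] <- [c4 86 5b]
query mem[0x0c]=0xc4, mem[0x1d]=0x16, mem[0x15]=0xc4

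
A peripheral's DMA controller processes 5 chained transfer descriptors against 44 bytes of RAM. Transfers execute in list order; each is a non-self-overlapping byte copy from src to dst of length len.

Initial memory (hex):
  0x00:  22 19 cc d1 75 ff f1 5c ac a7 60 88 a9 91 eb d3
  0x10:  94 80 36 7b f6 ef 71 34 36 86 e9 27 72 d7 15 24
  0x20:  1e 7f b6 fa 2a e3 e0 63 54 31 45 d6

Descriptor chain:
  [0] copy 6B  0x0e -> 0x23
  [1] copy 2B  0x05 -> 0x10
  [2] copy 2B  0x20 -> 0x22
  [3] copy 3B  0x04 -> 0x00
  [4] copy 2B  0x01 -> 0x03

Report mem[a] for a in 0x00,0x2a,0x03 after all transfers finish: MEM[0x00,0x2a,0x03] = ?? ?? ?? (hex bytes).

[0] 0x0e->0x23 len=6 : eb d3 94 80 36 7b
[1] 0x05->0x10 len=2 : ff f1
[2] 0x20->0x22 len=2 : 1e 7f
[3] 0x04->0x00 len=3 : 75 ff f1
[4] 0x01->0x03 len=2 : ff f1
query mem[0x00]=0x75, mem[0x2a]=0x45, mem[0x03]=0xff

MEM[0x00,0x2a,0x03] = 75 45 ff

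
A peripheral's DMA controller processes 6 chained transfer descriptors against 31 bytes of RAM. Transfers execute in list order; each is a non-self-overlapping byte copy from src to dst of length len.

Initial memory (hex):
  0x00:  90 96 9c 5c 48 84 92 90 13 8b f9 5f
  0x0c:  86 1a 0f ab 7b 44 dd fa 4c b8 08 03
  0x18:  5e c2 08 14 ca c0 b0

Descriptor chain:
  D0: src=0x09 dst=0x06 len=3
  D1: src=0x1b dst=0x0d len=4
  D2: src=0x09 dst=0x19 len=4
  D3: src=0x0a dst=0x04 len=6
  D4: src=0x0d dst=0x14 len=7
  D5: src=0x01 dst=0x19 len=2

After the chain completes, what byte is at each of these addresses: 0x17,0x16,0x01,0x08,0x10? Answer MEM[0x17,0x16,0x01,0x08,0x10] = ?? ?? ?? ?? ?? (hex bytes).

[0] 0x09->0x06 len=3 : 8b f9 5f
[1] 0x1b->0x0d len=4 : 14 ca c0 b0
[2] 0x09->0x19 len=4 : 8b f9 5f 86
[3] 0x0a->0x04 len=6 : f9 5f 86 14 ca c0
[4] 0x0d->0x14 len=7 : 14 ca c0 b0 44 dd fa
[5] 0x01->0x19 len=2 : 96 9c
query mem[0x17]=0xb0, mem[0x16]=0xc0, mem[0x01]=0x96, mem[0x08]=0xca, mem[0x10]=0xb0

MEM[0x17,0x16,0x01,0x08,0x10] = b0 c0 96 ca b0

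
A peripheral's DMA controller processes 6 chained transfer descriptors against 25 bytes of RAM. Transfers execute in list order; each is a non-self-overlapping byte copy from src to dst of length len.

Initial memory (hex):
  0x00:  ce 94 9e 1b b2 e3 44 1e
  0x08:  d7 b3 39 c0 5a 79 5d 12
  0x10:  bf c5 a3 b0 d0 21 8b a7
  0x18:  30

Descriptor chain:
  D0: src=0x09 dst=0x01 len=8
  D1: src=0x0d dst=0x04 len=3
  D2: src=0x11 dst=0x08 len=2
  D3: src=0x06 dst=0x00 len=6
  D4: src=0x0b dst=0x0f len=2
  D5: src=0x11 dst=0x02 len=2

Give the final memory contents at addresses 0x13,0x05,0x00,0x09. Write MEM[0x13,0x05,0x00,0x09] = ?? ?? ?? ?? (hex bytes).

  after D0: wrote 8B at 0x01 = b339c05a795d12bf
  after D1: wrote 3B at 0x04 = 795d12
  after D2: wrote 2B at 0x08 = c5a3
  after D3: wrote 6B at 0x00 = 1212c5a339c0
  after D4: wrote 2B at 0x0f = c05a
  after D5: wrote 2B at 0x02 = c5a3
query mem[0x13]=0xb0, mem[0x05]=0xc0, mem[0x00]=0x12, mem[0x09]=0xa3

MEM[0x13,0x05,0x00,0x09] = b0 c0 12 a3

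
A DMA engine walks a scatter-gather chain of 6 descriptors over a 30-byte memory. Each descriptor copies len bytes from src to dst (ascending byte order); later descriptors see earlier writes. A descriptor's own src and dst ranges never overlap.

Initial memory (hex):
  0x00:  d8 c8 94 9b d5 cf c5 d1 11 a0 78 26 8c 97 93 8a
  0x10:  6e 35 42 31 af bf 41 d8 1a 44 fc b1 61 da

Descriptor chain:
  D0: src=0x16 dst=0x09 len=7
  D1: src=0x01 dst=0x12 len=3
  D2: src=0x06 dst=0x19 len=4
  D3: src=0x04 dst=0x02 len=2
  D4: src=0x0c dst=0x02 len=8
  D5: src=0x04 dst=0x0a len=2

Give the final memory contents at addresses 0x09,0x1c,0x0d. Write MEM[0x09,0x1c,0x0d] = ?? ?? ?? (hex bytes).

  after D0: wrote 7B at 0x09 = 41d81a44fcb161
  after D1: wrote 3B at 0x12 = c8949b
  after D2: wrote 4B at 0x19 = c5d11141
  after D3: wrote 2B at 0x02 = d5cf
  after D4: wrote 8B at 0x02 = 44fcb1616e35c894
  after D5: wrote 2B at 0x0a = b161
query mem[0x09]=0x94, mem[0x1c]=0x41, mem[0x0d]=0xfc

MEM[0x09,0x1c,0x0d] = 94 41 fc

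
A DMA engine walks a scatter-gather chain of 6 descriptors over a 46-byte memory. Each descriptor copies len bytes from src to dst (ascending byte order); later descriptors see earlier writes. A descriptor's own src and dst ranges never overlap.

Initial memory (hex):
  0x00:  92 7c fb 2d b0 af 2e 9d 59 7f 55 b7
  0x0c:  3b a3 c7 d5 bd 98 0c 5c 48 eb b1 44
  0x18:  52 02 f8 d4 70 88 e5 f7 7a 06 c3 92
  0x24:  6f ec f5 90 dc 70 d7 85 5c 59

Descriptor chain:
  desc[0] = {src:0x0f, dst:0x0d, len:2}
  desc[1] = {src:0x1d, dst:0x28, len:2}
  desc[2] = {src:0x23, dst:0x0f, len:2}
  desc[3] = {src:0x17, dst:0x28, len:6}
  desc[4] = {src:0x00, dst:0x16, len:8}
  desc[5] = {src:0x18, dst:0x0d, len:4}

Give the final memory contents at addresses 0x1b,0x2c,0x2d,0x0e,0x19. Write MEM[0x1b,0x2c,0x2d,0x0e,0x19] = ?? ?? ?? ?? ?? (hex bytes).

#0 dst[0x0d+2] := {0xd5,0xbd}
#1 dst[0x28+2] := {0x88,0xe5}
#2 dst[0x0f+2] := {0x92,0x6f}
#3 dst[0x28+6] := {0x44,0x52,0x02,0xf8,0xd4,0x70}
#4 dst[0x16+8] := {0x92,0x7c,0xfb,0x2d,0xb0,0xaf,0x2e,0x9d}
#5 dst[0x0d+4] := {0xfb,0x2d,0xb0,0xaf}
query mem[0x1b]=0xaf, mem[0x2c]=0xd4, mem[0x2d]=0x70, mem[0x0e]=0x2d, mem[0x19]=0x2d

MEM[0x1b,0x2c,0x2d,0x0e,0x19] = af d4 70 2d 2d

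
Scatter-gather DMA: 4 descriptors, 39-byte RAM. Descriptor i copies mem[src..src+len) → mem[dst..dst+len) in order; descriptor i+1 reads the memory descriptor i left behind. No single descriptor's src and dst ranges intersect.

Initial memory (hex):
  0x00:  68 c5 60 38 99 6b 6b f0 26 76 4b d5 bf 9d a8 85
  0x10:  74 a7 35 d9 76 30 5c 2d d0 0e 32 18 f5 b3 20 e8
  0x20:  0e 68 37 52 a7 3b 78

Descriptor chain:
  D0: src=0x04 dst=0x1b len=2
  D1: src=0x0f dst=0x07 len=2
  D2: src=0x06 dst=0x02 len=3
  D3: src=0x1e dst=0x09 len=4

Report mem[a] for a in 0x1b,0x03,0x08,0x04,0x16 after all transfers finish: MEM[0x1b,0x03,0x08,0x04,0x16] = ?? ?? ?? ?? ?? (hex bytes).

MEM[0x1b,0x03,0x08,0x04,0x16] = 99 85 74 74 5c

  after D0: wrote 2B at 0x1b = 996b
  after D1: wrote 2B at 0x07 = 8574
  after D2: wrote 3B at 0x02 = 6b8574
  after D3: wrote 4B at 0x09 = 20e80e68
query mem[0x1b]=0x99, mem[0x03]=0x85, mem[0x08]=0x74, mem[0x04]=0x74, mem[0x16]=0x5c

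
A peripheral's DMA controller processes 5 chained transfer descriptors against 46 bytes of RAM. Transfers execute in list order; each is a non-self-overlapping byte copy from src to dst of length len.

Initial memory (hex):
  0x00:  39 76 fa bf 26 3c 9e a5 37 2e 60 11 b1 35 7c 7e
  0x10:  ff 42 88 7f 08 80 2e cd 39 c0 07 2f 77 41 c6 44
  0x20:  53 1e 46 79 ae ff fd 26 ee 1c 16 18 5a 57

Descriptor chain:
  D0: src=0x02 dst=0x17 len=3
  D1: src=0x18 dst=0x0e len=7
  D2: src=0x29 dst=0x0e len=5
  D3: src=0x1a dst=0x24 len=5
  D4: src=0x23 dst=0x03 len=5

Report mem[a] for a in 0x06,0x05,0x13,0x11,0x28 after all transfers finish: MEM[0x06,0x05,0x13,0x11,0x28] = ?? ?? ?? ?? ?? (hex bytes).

#0 dst[0x17+3] := {0xfa,0xbf,0x26}
#1 dst[0x0e+7] := {0xbf,0x26,0x07,0x2f,0x77,0x41,0xc6}
#2 dst[0x0e+5] := {0x1c,0x16,0x18,0x5a,0x57}
#3 dst[0x24+5] := {0x07,0x2f,0x77,0x41,0xc6}
#4 dst[0x03+5] := {0x79,0x07,0x2f,0x77,0x41}
query mem[0x06]=0x77, mem[0x05]=0x2f, mem[0x13]=0x41, mem[0x11]=0x5a, mem[0x28]=0xc6

MEM[0x06,0x05,0x13,0x11,0x28] = 77 2f 41 5a c6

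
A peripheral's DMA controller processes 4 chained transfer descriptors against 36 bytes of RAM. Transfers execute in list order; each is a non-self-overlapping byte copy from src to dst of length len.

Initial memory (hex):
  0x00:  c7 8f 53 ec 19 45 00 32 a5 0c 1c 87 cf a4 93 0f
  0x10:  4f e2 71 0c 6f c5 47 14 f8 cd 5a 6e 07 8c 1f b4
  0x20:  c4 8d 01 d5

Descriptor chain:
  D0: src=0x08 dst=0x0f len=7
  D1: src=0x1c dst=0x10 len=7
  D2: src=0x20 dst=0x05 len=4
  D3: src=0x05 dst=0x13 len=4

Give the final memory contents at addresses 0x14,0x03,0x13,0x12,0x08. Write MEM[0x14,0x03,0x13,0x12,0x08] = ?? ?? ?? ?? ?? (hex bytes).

#0 dst[0x0f+7] := {0xa5,0x0c,0x1c,0x87,0xcf,0xa4,0x93}
#1 dst[0x10+7] := {0x07,0x8c,0x1f,0xb4,0xc4,0x8d,0x01}
#2 dst[0x05+4] := {0xc4,0x8d,0x01,0xd5}
#3 dst[0x13+4] := {0xc4,0x8d,0x01,0xd5}
query mem[0x14]=0x8d, mem[0x03]=0xec, mem[0x13]=0xc4, mem[0x12]=0x1f, mem[0x08]=0xd5

MEM[0x14,0x03,0x13,0x12,0x08] = 8d ec c4 1f d5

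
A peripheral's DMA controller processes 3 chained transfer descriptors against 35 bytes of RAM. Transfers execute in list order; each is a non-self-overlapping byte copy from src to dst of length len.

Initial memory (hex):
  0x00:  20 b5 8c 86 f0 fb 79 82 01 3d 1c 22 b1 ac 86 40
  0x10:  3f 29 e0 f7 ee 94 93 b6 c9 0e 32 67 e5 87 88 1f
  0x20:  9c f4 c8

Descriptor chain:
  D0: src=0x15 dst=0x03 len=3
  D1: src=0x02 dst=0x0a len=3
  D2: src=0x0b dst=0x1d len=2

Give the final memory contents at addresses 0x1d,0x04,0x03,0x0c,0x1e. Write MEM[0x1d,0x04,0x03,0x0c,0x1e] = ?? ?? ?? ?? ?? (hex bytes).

  after D0: wrote 3B at 0x03 = 9493b6
  after D1: wrote 3B at 0x0a = 8c9493
  after D2: wrote 2B at 0x1d = 9493
query mem[0x1d]=0x94, mem[0x04]=0x93, mem[0x03]=0x94, mem[0x0c]=0x93, mem[0x1e]=0x93

MEM[0x1d,0x04,0x03,0x0c,0x1e] = 94 93 94 93 93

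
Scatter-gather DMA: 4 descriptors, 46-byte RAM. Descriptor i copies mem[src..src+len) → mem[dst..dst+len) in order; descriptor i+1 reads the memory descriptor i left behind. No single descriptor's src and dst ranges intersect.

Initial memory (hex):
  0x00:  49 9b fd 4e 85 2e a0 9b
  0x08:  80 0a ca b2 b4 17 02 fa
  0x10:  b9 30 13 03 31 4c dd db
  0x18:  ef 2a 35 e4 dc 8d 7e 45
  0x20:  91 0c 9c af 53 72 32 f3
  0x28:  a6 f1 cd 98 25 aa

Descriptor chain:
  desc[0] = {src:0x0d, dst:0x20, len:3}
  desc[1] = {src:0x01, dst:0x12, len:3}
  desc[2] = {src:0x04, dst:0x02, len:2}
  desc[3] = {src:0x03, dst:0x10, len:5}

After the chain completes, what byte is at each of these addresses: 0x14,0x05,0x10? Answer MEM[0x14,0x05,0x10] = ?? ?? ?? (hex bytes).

MEM[0x14,0x05,0x10] = 9b 2e 2e

[0] 0x0d->0x20 len=3 : 17 02 fa
[1] 0x01->0x12 len=3 : 9b fd 4e
[2] 0x04->0x02 len=2 : 85 2e
[3] 0x03->0x10 len=5 : 2e 85 2e a0 9b
query mem[0x14]=0x9b, mem[0x05]=0x2e, mem[0x10]=0x2e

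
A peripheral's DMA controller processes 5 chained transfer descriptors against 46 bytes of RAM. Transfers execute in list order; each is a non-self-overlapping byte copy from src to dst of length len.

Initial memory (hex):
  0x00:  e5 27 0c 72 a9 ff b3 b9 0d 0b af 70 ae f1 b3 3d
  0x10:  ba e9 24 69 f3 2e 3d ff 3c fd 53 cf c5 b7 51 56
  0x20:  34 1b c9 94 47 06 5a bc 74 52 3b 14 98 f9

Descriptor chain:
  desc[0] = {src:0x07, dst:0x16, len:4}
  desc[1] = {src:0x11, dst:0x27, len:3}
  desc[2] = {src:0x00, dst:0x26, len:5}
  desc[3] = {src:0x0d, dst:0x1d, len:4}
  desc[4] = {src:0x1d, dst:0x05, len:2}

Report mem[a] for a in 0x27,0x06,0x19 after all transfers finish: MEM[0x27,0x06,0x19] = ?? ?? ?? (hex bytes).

D0: mem[0x16..0x19] <- [b9 0d 0b af]
D1: mem[0x27..0x29] <- [e9 24 69]
D2: mem[0x26..0x2a] <- [e5 27 0c 72 a9]
D3: mem[0x1d..0x20] <- [f1 b3 3d ba]
D4: mem[0x05..0x06] <- [f1 b3]
query mem[0x27]=0x27, mem[0x06]=0xb3, mem[0x19]=0xaf

MEM[0x27,0x06,0x19] = 27 b3 af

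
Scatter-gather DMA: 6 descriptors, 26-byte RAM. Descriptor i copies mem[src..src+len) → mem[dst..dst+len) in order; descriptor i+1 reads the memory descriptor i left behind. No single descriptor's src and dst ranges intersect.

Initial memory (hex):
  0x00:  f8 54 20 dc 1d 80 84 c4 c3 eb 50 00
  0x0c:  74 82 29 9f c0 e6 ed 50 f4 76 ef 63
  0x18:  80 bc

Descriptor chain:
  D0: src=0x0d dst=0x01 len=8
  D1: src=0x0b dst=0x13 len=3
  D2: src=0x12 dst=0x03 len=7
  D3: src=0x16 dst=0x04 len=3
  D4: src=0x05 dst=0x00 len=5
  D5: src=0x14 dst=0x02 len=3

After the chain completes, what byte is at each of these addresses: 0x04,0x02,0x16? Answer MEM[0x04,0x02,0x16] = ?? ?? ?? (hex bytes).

MEM[0x04,0x02,0x16] = ef 74 ef

#0 dst[0x01+8] := {0x82,0x29,0x9f,0xc0,0xe6,0xed,0x50,0xf4}
#1 dst[0x13+3] := {0x00,0x74,0x82}
#2 dst[0x03+7] := {0xed,0x00,0x74,0x82,0xef,0x63,0x80}
#3 dst[0x04+3] := {0xef,0x63,0x80}
#4 dst[0x00+5] := {0x63,0x80,0xef,0x63,0x80}
#5 dst[0x02+3] := {0x74,0x82,0xef}
query mem[0x04]=0xef, mem[0x02]=0x74, mem[0x16]=0xef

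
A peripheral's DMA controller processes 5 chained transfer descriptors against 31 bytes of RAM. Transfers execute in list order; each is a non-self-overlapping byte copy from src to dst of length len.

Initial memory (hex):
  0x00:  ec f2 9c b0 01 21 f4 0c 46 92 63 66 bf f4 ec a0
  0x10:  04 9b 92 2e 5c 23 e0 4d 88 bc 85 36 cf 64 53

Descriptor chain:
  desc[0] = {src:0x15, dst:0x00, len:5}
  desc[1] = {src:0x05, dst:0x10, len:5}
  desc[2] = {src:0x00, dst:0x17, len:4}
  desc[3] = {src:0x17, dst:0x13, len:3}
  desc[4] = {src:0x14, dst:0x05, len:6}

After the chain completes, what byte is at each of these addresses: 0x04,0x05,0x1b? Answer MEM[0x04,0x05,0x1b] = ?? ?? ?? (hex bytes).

MEM[0x04,0x05,0x1b] = bc e0 36

#0 dst[0x00+5] := {0x23,0xe0,0x4d,0x88,0xbc}
#1 dst[0x10+5] := {0x21,0xf4,0x0c,0x46,0x92}
#2 dst[0x17+4] := {0x23,0xe0,0x4d,0x88}
#3 dst[0x13+3] := {0x23,0xe0,0x4d}
#4 dst[0x05+6] := {0xe0,0x4d,0xe0,0x23,0xe0,0x4d}
query mem[0x04]=0xbc, mem[0x05]=0xe0, mem[0x1b]=0x36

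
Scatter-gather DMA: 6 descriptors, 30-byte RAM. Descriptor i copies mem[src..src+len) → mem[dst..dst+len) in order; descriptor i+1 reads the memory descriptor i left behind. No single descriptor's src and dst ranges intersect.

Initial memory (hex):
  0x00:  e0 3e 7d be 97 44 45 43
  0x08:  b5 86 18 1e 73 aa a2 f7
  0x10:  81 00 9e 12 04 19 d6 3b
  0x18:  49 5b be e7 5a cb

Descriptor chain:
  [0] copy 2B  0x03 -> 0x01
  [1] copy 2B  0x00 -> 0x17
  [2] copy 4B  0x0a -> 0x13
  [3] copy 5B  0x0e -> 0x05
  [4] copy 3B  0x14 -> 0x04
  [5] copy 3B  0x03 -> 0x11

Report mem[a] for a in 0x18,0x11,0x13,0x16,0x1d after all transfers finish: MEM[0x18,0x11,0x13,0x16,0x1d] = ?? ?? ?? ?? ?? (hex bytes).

MEM[0x18,0x11,0x13,0x16,0x1d] = be be 73 aa cb

  after D0: wrote 2B at 0x01 = be97
  after D1: wrote 2B at 0x17 = e0be
  after D2: wrote 4B at 0x13 = 181e73aa
  after D3: wrote 5B at 0x05 = a2f781009e
  after D4: wrote 3B at 0x04 = 1e73aa
  after D5: wrote 3B at 0x11 = be1e73
query mem[0x18]=0xbe, mem[0x11]=0xbe, mem[0x13]=0x73, mem[0x16]=0xaa, mem[0x1d]=0xcb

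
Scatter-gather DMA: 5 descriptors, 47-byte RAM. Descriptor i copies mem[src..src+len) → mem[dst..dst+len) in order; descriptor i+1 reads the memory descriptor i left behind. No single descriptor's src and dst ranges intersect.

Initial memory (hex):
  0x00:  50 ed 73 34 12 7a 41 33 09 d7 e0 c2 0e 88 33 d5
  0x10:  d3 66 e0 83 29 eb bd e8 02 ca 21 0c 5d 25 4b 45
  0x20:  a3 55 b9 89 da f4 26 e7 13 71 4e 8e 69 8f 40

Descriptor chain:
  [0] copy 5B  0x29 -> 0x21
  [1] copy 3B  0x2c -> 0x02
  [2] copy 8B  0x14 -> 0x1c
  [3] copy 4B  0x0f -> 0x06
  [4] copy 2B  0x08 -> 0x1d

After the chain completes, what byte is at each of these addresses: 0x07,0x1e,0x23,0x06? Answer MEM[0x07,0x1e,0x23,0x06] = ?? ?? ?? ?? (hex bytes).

#0 dst[0x21+5] := {0x71,0x4e,0x8e,0x69,0x8f}
#1 dst[0x02+3] := {0x69,0x8f,0x40}
#2 dst[0x1c+8] := {0x29,0xeb,0xbd,0xe8,0x02,0xca,0x21,0x0c}
#3 dst[0x06+4] := {0xd5,0xd3,0x66,0xe0}
#4 dst[0x1d+2] := {0x66,0xe0}
query mem[0x07]=0xd3, mem[0x1e]=0xe0, mem[0x23]=0x0c, mem[0x06]=0xd5

MEM[0x07,0x1e,0x23,0x06] = d3 e0 0c d5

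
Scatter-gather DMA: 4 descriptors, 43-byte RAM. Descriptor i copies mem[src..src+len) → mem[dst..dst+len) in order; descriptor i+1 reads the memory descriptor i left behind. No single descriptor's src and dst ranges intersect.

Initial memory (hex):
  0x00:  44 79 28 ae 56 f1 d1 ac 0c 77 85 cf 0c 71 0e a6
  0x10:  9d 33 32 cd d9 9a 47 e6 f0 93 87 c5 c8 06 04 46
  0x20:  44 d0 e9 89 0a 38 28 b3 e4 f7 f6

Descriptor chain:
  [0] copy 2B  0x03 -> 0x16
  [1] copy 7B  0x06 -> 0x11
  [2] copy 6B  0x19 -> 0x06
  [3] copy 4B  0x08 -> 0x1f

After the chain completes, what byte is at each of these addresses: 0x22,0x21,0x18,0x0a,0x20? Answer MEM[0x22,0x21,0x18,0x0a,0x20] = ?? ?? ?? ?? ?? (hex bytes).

[0] 0x03->0x16 len=2 : ae 56
[1] 0x06->0x11 len=7 : d1 ac 0c 77 85 cf 0c
[2] 0x19->0x06 len=6 : 93 87 c5 c8 06 04
[3] 0x08->0x1f len=4 : c5 c8 06 04
query mem[0x22]=0x04, mem[0x21]=0x06, mem[0x18]=0xf0, mem[0x0a]=0x06, mem[0x20]=0xc8

MEM[0x22,0x21,0x18,0x0a,0x20] = 04 06 f0 06 c8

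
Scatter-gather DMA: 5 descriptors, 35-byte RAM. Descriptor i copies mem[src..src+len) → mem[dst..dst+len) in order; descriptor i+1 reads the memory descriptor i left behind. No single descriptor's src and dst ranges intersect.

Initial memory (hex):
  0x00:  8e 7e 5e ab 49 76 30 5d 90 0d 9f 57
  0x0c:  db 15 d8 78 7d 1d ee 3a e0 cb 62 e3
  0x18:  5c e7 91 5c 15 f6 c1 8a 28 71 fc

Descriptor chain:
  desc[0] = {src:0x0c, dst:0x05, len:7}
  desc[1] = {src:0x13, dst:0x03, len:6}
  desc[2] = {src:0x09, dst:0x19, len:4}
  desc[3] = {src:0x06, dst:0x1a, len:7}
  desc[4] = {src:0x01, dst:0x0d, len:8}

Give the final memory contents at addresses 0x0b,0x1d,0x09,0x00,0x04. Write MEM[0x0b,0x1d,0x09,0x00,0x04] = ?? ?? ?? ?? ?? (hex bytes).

  after D0: wrote 7B at 0x05 = db15d8787d1dee
  after D1: wrote 6B at 0x03 = 3ae0cb62e35c
  after D2: wrote 4B at 0x19 = 7d1deedb
  after D3: wrote 7B at 0x1a = 62e35c7d1deedb
  after D4: wrote 8B at 0x0d = 7e5e3ae0cb62e35c
query mem[0x0b]=0xee, mem[0x1d]=0x7d, mem[0x09]=0x7d, mem[0x00]=0x8e, mem[0x04]=0xe0

MEM[0x0b,0x1d,0x09,0x00,0x04] = ee 7d 7d 8e e0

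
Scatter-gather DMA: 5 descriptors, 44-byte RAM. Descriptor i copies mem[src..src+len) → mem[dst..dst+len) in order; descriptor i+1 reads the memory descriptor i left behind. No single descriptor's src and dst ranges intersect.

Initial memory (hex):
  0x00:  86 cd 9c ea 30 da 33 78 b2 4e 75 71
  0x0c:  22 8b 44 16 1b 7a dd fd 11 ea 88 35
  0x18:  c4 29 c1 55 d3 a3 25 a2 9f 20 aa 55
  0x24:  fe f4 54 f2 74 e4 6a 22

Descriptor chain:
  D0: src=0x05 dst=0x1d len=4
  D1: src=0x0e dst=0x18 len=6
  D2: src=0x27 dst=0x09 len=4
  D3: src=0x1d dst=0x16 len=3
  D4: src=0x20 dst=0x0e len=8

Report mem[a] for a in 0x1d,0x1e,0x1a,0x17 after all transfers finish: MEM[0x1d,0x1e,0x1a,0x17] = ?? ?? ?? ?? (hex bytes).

[0] 0x05->0x1d len=4 : da 33 78 b2
[1] 0x0e->0x18 len=6 : 44 16 1b 7a dd fd
[2] 0x27->0x09 len=4 : f2 74 e4 6a
[3] 0x1d->0x16 len=3 : fd 33 78
[4] 0x20->0x0e len=8 : b2 20 aa 55 fe f4 54 f2
query mem[0x1d]=0xfd, mem[0x1e]=0x33, mem[0x1a]=0x1b, mem[0x17]=0x33

MEM[0x1d,0x1e,0x1a,0x17] = fd 33 1b 33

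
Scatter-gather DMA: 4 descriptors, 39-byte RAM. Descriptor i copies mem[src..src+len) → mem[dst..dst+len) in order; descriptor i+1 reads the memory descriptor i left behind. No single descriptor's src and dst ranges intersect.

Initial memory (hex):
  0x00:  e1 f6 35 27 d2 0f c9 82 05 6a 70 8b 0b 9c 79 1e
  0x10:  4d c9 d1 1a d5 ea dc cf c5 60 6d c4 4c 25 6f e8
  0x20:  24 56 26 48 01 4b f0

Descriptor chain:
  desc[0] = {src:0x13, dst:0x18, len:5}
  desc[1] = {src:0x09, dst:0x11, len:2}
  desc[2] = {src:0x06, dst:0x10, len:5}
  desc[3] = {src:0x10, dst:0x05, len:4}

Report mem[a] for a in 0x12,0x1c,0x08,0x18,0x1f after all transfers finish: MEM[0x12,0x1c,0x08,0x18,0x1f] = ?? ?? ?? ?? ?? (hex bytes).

MEM[0x12,0x1c,0x08,0x18,0x1f] = 05 cf 6a 1a e8

[0] 0x13->0x18 len=5 : 1a d5 ea dc cf
[1] 0x09->0x11 len=2 : 6a 70
[2] 0x06->0x10 len=5 : c9 82 05 6a 70
[3] 0x10->0x05 len=4 : c9 82 05 6a
query mem[0x12]=0x05, mem[0x1c]=0xcf, mem[0x08]=0x6a, mem[0x18]=0x1a, mem[0x1f]=0xe8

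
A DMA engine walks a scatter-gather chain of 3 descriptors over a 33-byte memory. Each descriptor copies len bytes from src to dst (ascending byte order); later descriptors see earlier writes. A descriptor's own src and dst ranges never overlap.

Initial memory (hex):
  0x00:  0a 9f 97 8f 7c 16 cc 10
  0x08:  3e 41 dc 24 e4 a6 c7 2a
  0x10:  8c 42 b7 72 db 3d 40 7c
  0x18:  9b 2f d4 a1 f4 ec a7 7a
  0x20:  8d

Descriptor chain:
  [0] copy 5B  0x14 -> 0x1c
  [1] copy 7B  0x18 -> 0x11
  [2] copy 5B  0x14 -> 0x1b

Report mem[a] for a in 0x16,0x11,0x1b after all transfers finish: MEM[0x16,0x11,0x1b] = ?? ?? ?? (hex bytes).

MEM[0x16,0x11,0x1b] = 3d 9b a1

D0: mem[0x1c..0x20] <- [db 3d 40 7c 9b]
D1: mem[0x11..0x17] <- [9b 2f d4 a1 db 3d 40]
D2: mem[0x1b..0x1f] <- [a1 db 3d 40 9b]
query mem[0x16]=0x3d, mem[0x11]=0x9b, mem[0x1b]=0xa1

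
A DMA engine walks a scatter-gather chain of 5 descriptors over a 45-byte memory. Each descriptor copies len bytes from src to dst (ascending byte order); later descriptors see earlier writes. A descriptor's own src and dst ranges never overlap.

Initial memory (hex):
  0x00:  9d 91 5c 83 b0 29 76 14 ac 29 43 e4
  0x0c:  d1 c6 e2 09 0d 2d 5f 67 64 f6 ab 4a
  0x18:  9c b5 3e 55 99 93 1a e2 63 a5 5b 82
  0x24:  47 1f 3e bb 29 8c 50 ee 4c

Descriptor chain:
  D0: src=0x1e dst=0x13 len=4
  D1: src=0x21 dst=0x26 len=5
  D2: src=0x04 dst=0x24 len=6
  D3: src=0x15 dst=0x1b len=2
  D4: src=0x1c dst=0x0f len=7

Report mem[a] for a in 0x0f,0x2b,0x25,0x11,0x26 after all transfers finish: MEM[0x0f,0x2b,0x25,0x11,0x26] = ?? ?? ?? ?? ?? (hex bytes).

MEM[0x0f,0x2b,0x25,0x11,0x26] = a5 ee 29 1a 76

[0] 0x1e->0x13 len=4 : 1a e2 63 a5
[1] 0x21->0x26 len=5 : a5 5b 82 47 1f
[2] 0x04->0x24 len=6 : b0 29 76 14 ac 29
[3] 0x15->0x1b len=2 : 63 a5
[4] 0x1c->0x0f len=7 : a5 93 1a e2 63 a5 5b
query mem[0x0f]=0xa5, mem[0x2b]=0xee, mem[0x25]=0x29, mem[0x11]=0x1a, mem[0x26]=0x76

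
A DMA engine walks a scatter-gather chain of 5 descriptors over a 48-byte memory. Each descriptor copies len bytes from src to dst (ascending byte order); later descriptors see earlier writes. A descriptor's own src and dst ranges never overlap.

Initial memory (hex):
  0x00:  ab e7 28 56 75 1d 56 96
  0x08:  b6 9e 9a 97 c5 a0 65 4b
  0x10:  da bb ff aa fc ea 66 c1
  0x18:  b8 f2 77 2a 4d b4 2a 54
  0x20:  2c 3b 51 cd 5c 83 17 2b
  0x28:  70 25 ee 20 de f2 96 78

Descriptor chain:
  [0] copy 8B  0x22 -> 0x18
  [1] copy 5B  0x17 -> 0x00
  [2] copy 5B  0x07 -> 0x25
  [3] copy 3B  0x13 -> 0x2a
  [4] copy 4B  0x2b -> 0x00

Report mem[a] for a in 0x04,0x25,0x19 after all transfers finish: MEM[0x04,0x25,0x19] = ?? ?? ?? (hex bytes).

  after D0: wrote 8B at 0x18 = 51cd5c83172b7025
  after D1: wrote 5B at 0x00 = c151cd5c83
  after D2: wrote 5B at 0x25 = 96b69e9a97
  after D3: wrote 3B at 0x2a = aafcea
  after D4: wrote 4B at 0x00 = fceaf296
query mem[0x04]=0x83, mem[0x25]=0x96, mem[0x19]=0xcd

MEM[0x04,0x25,0x19] = 83 96 cd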